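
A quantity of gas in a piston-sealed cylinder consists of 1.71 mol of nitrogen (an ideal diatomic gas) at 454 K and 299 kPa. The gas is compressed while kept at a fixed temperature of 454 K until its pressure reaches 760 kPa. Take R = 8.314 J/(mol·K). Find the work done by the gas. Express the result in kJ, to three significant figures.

W ≈ -6.02 kJ

Isothermal process: W = nRT ln(V₂/V₁) = nRT ln(P₁/P₂).
W = (1.71)(8.314)(454) × ln(299/760)
  = 6454 × ln(0.3934) = 6454 × -0.9329
W_by_gas = -6021 J.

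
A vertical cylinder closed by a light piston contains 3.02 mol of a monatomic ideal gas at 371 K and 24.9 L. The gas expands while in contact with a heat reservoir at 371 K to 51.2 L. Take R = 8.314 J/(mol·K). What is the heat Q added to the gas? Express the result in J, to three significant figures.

Isothermal ⇒ ΔU = 0, so Q = W = nRT ln(V₂/V₁).
Q = (3.02)(8.314)(371) ln(51.2/24.9) = 9315 × 0.7209 = 6715 J.

Q ≈ 6720 J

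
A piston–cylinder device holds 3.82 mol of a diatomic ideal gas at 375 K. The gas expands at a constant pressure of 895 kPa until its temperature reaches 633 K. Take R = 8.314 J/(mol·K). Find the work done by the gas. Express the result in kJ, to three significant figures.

Isobaric: W = P ΔV = nR ΔT.
W = (3.82)(8.314)(633 − 375) = 8194 J.

W ≈ 8.19 kJ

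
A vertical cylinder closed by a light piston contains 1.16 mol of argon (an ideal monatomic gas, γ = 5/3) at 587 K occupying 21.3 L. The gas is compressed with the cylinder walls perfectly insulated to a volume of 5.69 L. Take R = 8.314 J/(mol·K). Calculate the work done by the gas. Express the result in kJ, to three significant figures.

Adiabatic: TV^(γ−1) = const with γ = 5/3.
T₂ = T₁ (V₁/V₂)^(γ−1) = 587 × (21.3/5.69)^0.667 = 587 × 2.411 = 1415 K.
W_by = nCᵥ(T₁ − T₂) = (1.16)(12.47)(587 − 1415) = -11981 J.

W ≈ -12.0 kJ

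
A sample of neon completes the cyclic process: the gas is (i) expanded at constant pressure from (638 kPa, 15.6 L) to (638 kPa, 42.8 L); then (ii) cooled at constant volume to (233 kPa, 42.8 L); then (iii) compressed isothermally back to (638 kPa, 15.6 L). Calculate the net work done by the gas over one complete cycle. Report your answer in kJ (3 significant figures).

Leg (i): W = PΔV = (638)(42.8 − 15.6) = 17354 J.
Leg (ii): W = 0.
Leg (iii): W = PᵢVᵢ ln(V_f/Vᵢ) = (9972) ln(15.6/42.8) = -10065 J.
W_net = 17354 − 10065 = 7289 J.

W_net ≈ 7.29 kJ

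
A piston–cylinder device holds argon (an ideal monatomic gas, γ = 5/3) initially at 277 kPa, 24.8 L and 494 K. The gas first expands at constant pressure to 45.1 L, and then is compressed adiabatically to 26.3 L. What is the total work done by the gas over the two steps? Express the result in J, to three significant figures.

W_total ≈ -2480 J

Step 1 (isobaric): W = PΔV = (277 kPa)(45.1 − 24.8 L) = 5623 J.
After step 1: P = 277 kPa, V = 45.1 L, T = 898.4 K.
Step 2 (adiabatic): W = (P₁V₁ − P₂V₂)/(γ−1) = (12493 − 17898)/0.667 = -8108 J.
W_total = 5623 − 8108 = -2485 J.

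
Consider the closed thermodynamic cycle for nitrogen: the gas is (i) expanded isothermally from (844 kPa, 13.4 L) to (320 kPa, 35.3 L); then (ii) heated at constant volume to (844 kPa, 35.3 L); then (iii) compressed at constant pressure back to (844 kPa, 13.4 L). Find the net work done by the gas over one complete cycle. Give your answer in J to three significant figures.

W_net ≈ -7530 J

Leg (i): W = PᵢVᵢ ln(V_f/Vᵢ) = (11310) ln(35.3/13.4) = 10955 J.
Leg (ii): W = 0.
Leg (iii): W = PΔV = (844)(13.4 − 35.3) = -18484 J.
W_net = 10955 − 18484 = -7529 J.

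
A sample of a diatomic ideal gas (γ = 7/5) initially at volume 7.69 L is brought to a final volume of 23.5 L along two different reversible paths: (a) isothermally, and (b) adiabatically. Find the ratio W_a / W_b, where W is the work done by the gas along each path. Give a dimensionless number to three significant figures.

W_a / W_b ≈ 1.24

Path (a) isothermal: W = P₁V₁ ln(V₂/V₁) → W_a/(P₁V₁) = 1.117.
Path (b) adiabatic: W = P₁V₁(1 − (V₁/V₂)^(γ−1))/(γ−1) → W_b/(P₁V₁) = 0.9009.
W_a / W_b = 1.117 / 0.9009 = 1.24.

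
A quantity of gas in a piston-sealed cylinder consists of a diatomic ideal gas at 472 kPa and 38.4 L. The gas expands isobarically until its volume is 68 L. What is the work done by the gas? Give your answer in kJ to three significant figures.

W ≈ 14.0 kJ

Isobaric: W = P ΔV.
W = (472 kPa)(68 − 38.4 L) = (472)(29.6) = 13971 J.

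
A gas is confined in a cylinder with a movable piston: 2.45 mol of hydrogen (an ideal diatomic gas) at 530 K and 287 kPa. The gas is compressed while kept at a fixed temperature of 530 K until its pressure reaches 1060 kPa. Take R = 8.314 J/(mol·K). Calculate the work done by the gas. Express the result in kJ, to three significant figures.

Isothermal process: W = nRT ln(V₂/V₁) = nRT ln(P₁/P₂).
W = (2.45)(8.314)(530) × ln(287/1060)
  = 10796 × ln(0.2708) = 10796 × -1.307
W_by_gas = -14105 J.

W ≈ -14.1 kJ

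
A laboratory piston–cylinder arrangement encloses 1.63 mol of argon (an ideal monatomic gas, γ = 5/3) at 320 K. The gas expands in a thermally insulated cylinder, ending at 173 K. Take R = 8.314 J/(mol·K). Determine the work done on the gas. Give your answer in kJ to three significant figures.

Adiabatic ⇒ Q = 0, so W_by = −ΔU = nCᵥ(T₁ − T₂).
Cᵥ = 3R/2 = 12.47 J/(mol·K).
W = (1.63)(12.47)(320 − 173) = 2988 J.
Work on gas = −W_by = -2988 J.

W ≈ -2.99 kJ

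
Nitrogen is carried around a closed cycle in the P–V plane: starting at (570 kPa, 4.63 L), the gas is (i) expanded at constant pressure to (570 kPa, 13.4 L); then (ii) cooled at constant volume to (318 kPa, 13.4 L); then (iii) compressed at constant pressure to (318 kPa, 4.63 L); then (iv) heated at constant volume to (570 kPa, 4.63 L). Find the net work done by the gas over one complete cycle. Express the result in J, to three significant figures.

W_net ≈ 2210 J

Constant-volume legs do no work.
W(i) = (570)(13.4 − 4.63) = 4999 J; W(iii) = (318)(4.63 − 13.4) = -2789 J.
W_net = 4999 − 2789 = 2210 J (the clockwise enclosed area).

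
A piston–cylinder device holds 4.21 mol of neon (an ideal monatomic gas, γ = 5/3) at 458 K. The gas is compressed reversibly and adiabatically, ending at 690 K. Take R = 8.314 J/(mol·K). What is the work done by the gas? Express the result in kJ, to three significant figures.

Adiabatic ⇒ Q = 0, so W_by = −ΔU = nCᵥ(T₁ − T₂).
Cᵥ = 3R/2 = 12.47 J/(mol·K).
W = (4.21)(12.47)(458 − 690) = -12181 J.

W ≈ -12.2 kJ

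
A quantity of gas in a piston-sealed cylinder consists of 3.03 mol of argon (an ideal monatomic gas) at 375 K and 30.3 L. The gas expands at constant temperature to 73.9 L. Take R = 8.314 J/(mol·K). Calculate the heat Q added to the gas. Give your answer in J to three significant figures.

Isothermal ⇒ ΔU = 0, so Q = W = nRT ln(V₂/V₁).
Q = (3.03)(8.314)(375) ln(73.9/30.3) = 9447 × 0.8916 = 8422 J.

Q ≈ 8420 J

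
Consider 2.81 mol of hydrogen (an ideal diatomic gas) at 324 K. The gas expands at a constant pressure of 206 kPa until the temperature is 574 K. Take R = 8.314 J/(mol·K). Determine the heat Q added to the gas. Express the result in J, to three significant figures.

Isobaric: W = nRΔT = (2.81)(8.314)(250) = 5841 J.
ΔU = nCᵥΔT with Cᵥ = 5R/2: ΔU = (2.81)(20.79)(250) = 14601 J.
Q = ΔU + W = 14601 + 5841 = 20442 J.

Q ≈ 20400 J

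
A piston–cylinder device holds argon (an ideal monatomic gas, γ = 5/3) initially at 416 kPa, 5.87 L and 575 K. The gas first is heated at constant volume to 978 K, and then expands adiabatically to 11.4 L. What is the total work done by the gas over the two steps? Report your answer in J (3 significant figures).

Step 1 (isochoric): W = 0 (constant volume).
After step 1: P = 707.6 kPa (V unchanged).
Step 2 (adiabatic): W = (P₁V₁ − P₂V₂)/(γ−1) = (4153 − 2668)/0.667 = 2228 J.
W_total = 0 + 2228 = 2228 J.

W_total ≈ 2230 J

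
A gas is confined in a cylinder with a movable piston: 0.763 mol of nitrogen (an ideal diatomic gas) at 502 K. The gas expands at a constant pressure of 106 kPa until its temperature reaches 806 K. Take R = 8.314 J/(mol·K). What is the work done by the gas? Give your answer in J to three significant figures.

W ≈ 1930 J

Isobaric: W = P ΔV = nR ΔT.
W = (0.763)(8.314)(806 − 502) = 1928 J.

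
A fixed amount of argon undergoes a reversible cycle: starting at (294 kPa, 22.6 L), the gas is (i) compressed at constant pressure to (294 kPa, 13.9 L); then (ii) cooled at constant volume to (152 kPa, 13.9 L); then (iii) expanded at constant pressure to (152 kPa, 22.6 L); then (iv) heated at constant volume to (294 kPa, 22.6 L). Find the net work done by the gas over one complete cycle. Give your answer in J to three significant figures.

W_net ≈ -1240 J

Constant-volume legs do no work.
W(i) = (294)(13.9 − 22.6) = -2558 J; W(iii) = (152)(22.6 − 13.9) = 1322 J.
W_net = -2558 + 1322 = -1235 J (the counter-clockwise enclosed area).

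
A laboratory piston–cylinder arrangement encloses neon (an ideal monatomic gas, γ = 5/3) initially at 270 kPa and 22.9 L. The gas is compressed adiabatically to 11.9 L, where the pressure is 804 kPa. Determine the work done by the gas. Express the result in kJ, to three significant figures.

W ≈ -5.08 kJ

Adiabatic: W = (P₁V₁ − P₂V₂)/(γ − 1) with γ = 5/3.
P₁V₁ = 6183 J, P₂V₂ = 9568 J.
W = (6183 − 9568) / 0.6667 = -5077 J.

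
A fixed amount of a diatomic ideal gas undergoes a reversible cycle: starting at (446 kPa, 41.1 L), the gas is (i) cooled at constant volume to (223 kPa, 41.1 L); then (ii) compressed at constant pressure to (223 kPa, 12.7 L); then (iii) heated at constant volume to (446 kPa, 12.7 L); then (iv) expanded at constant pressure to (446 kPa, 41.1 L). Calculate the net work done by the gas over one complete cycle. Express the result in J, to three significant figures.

W_net ≈ 6330 J

Constant-volume legs do no work.
W(ii) = (223)(12.7 − 41.1) = -6333 J; W(iv) = (446)(41.1 − 12.7) = 12666 J.
W_net = -6333 + 12666 = 6333 J (the clockwise enclosed area).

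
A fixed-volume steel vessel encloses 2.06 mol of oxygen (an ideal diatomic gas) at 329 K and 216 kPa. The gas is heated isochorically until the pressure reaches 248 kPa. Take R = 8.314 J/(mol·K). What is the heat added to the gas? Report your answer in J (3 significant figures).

Constant volume ⇒ W = 0, so Q = ΔU = nCᵥΔT with Cᵥ = 5R/2 = 20.79 J/(mol·K).
At constant V, T₂/T₁ = P₂/P₁ ⇒ ΔT = T₁(P₂/P₁ − 1) = 329·(248/216 − 1) = 48.74 K.
ΔU = (2.06)(20.79)(48.74) = 2087 J.

Q ≈ 2090 J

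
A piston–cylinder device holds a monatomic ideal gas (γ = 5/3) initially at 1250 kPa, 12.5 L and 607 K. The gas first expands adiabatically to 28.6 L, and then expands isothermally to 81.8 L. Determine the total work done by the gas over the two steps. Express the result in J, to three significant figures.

W_total ≈ 19400 J

Step 1 (adiabatic): W = (P₁V₁ − P₂V₂)/(γ−1) = (15625 − 8999)/0.667 = 9939 J.
After step 1: P = 314.6 kPa, V = 28.6 L, T = 349.6 K.
Step 2 (isothermal): W = P₁V₁ ln(V₂/V₁) = (8999) ln(81.8/28.6) = 9457 J.
W_total = 9939 + 9457 = 19396 J.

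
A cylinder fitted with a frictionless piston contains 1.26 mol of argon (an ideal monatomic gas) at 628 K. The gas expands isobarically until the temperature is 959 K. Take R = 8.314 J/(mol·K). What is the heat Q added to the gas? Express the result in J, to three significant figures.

Isobaric: W = nRΔT = (1.26)(8.314)(331) = 3467 J.
ΔU = nCᵥΔT with Cᵥ = 3R/2: ΔU = (1.26)(12.47)(331) = 5201 J.
Q = ΔU + W = 5201 + 3467 = 8669 J.

Q ≈ 8670 J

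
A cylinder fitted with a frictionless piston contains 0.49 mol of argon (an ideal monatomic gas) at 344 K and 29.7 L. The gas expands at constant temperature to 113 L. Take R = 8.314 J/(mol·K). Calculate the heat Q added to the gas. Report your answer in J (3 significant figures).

Q ≈ 1870 J

Isothermal ⇒ ΔU = 0, so Q = W = nRT ln(V₂/V₁).
Q = (0.49)(8.314)(344) ln(113/29.7) = 1401 × 1.336 = 1873 J.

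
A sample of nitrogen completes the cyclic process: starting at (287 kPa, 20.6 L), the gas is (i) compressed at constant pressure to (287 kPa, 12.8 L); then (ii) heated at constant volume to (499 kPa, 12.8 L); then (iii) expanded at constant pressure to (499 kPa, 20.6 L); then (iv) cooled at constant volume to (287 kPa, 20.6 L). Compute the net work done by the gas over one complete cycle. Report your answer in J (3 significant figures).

W_net ≈ 1650 J

Constant-volume legs do no work.
W(i) = (287)(12.8 − 20.6) = -2239 J; W(iii) = (499)(20.6 − 12.8) = 3892 J.
W_net = -2239 + 3892 = 1654 J (the clockwise enclosed area).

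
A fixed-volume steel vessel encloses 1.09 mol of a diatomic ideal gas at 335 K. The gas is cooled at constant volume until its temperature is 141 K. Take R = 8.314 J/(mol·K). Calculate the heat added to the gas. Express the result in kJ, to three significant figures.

Constant volume ⇒ W = 0, so Q = ΔU = nCᵥΔT with Cᵥ = 5R/2 = 20.79 J/(mol·K).
ΔU = (1.09)(20.79)(141 − 335) = -4395 J.

Q ≈ -4.40 kJ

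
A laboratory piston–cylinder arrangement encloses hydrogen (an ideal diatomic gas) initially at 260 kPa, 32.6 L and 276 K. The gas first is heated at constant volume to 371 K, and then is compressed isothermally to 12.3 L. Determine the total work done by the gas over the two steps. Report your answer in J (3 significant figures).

W_total ≈ -11100 J

Step 1 (isochoric): W = 0 (constant volume).
After step 1: P = 349.5 kPa (V unchanged).
Step 2 (isothermal): W = P₁V₁ ln(V₂/V₁) = (11393) ln(12.3/32.6) = -11105 J.
W_total = 0 − 11105 = -11105 J.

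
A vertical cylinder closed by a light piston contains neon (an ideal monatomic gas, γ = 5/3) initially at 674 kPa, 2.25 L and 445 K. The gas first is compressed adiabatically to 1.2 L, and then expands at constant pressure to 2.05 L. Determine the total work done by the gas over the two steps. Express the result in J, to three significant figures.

W_total ≈ 449 J

Step 1 (adiabatic): W = (P₁V₁ − P₂V₂)/(γ−1) = (1516 − 2306)/0.667 = -1184 J.
After step 1: P = 1922 kPa, V = 1.2 L, T = 676.6 K.
Step 2 (isobaric): W = PΔV = (1922 kPa)(2.05 − 1.2 L) = 1633 J.
W_total = -1184 + 1633 = 449.2 J.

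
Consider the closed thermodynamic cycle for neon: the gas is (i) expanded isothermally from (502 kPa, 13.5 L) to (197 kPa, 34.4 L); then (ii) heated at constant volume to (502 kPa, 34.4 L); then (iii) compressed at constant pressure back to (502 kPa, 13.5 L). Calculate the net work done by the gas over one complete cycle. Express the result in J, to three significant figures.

W_net ≈ -4150 J

Leg (i): W = PᵢVᵢ ln(V_f/Vᵢ) = (6777) ln(34.4/13.5) = 6339 J.
Leg (ii): W = 0.
Leg (iii): W = PΔV = (502)(13.5 − 34.4) = -10492 J.
W_net = 6339 − 10492 = -4153 J.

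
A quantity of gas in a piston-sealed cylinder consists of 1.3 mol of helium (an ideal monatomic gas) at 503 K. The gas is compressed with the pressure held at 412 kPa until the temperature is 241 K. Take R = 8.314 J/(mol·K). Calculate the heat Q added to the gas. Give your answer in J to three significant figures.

Q ≈ -7080 J

Isobaric: W = nRΔT = (1.3)(8.314)(-262) = -2832 J.
ΔU = nCᵥΔT with Cᵥ = 3R/2: ΔU = (1.3)(12.47)(-262) = -4248 J.
Q = ΔU + W = -4248 − 2832 = -7079 J.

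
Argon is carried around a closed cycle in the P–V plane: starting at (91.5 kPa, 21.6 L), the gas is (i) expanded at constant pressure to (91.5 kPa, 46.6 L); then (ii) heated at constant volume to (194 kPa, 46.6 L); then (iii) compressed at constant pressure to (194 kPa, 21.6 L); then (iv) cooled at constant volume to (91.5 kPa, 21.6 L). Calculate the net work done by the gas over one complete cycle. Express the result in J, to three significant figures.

Constant-volume legs do no work.
W(i) = (91.5)(46.6 − 21.6) = 2288 J; W(iii) = (194)(21.6 − 46.6) = -4850 J.
W_net = 2288 − 4850 = -2562 J (the counter-clockwise enclosed area).

W_net ≈ -2560 J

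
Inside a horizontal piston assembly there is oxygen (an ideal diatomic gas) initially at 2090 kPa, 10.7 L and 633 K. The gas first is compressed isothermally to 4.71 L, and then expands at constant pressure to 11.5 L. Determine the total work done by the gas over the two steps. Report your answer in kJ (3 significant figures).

Step 1 (isothermal): W = P₁V₁ ln(V₂/V₁) = (22363) ln(4.71/10.7) = -18350 J.
After step 1: P = 4748 kPa, V = 4.71 L, T = 633 K.
Step 2 (isobaric): W = PΔV = (4748 kPa)(11.5 − 4.71 L) = 32239 J.
W_total = -18350 + 32239 = 13889 J.

W_total ≈ 13.9 kJ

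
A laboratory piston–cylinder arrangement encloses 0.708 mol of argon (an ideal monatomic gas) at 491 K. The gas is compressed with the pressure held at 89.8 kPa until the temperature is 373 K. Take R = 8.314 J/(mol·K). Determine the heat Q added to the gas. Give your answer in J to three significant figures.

Q ≈ -1740 J

Isobaric: W = nRΔT = (0.708)(8.314)(-118) = -694.6 J.
ΔU = nCᵥΔT with Cᵥ = 3R/2: ΔU = (0.708)(12.47)(-118) = -1042 J.
Q = ΔU + W = -1042 − 694.6 = -1736 J.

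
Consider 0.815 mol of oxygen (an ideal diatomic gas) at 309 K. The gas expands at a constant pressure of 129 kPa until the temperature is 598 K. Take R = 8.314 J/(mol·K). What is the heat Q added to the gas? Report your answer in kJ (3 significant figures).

Isobaric: W = nRΔT = (0.815)(8.314)(289) = 1958 J.
ΔU = nCᵥΔT with Cᵥ = 5R/2: ΔU = (0.815)(20.79)(289) = 4896 J.
Q = ΔU + W = 4896 + 1958 = 6854 J.

Q ≈ 6.85 kJ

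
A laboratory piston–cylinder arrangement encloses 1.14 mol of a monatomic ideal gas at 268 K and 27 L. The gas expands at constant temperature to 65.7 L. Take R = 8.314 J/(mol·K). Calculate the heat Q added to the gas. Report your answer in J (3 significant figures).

Isothermal ⇒ ΔU = 0, so Q = W = nRT ln(V₂/V₁).
Q = (1.14)(8.314)(268) ln(65.7/27) = 2540 × 0.8893 = 2259 J.

Q ≈ 2260 J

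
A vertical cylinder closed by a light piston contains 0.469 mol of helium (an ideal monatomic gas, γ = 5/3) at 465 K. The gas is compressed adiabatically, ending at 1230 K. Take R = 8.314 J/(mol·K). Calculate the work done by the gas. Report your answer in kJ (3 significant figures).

W ≈ -4.47 kJ

Adiabatic ⇒ Q = 0, so W_by = −ΔU = nCᵥ(T₁ − T₂).
Cᵥ = 3R/2 = 12.47 J/(mol·K).
W = (0.469)(12.47)(465 − 1230) = -4474 J.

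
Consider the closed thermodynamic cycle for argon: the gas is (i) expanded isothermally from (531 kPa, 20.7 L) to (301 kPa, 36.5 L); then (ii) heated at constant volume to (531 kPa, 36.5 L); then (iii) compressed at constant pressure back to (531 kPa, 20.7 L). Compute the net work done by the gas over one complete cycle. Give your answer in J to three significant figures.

W_net ≈ -2160 J

Leg (i): W = PᵢVᵢ ln(V_f/Vᵢ) = (10992) ln(36.5/20.7) = 6234 J.
Leg (ii): W = 0.
Leg (iii): W = PΔV = (531)(20.7 − 36.5) = -8390 J.
W_net = 6234 − 8390 = -2156 J.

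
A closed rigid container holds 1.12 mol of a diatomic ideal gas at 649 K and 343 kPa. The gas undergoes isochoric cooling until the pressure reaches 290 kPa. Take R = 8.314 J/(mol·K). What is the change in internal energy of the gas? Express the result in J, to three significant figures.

ΔU ≈ -2330 J

Constant volume ⇒ W = 0, so Q = ΔU = nCᵥΔT with Cᵥ = 5R/2 = 20.79 J/(mol·K).
At constant V, T₂/T₁ = P₂/P₁ ⇒ ΔT = T₁(P₂/P₁ − 1) = 649·(290/343 − 1) = -100.3 K.
ΔU = (1.12)(20.79)(-100.3) = -2335 J.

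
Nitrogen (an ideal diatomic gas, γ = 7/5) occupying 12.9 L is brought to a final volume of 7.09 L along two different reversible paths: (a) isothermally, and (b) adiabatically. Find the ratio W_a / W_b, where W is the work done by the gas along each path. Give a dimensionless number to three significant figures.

Path (a) isothermal: W = P₁V₁ ln(V₂/V₁) → W_a/(P₁V₁) = -0.5985.
Path (b) adiabatic: W = P₁V₁(1 − (V₁/V₂)^(γ−1))/(γ−1) → W_b/(P₁V₁) = -0.6763.
W_a / W_b = -0.5985 / -0.6763 = 0.8851.

W_a / W_b ≈ 0.885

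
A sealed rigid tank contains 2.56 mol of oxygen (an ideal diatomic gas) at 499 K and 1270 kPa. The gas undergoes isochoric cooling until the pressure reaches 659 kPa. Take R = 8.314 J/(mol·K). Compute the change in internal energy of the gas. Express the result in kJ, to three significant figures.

ΔU ≈ -12.8 kJ

Constant volume ⇒ W = 0, so Q = ΔU = nCᵥΔT with Cᵥ = 5R/2 = 20.79 J/(mol·K).
At constant V, T₂/T₁ = P₂/P₁ ⇒ ΔT = T₁(P₂/P₁ − 1) = 499·(659/1270 − 1) = -240.1 K.
ΔU = (2.56)(20.79)(-240.1) = -12774 J.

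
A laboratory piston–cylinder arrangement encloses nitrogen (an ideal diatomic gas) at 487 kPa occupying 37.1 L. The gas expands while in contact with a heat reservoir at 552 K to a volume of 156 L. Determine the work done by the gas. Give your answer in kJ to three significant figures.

W ≈ 25.9 kJ

Isothermal: W = nRT ln(V₂/V₁) = P₁V₁ ln(V₂/V₁).
P₁V₁ = (487 kPa)(37.1 L) = 18068 J.
W = 18068 × ln(156/37.1) = 18068 × 1.436
W_by_gas = 25950 J.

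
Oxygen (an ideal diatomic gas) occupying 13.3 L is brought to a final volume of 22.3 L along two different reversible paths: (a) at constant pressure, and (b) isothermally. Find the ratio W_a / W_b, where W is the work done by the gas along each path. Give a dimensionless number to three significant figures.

Path (a) isobaric: W = P₁(V₂ − V₁) → W_a/(P₁V₁) = 0.6767.
Path (b) isothermal: W = P₁V₁ ln(V₂/V₁) → W_b/(P₁V₁) = 0.5168.
W_a / W_b = 0.6767 / 0.5168 = 1.309.

W_a / W_b ≈ 1.31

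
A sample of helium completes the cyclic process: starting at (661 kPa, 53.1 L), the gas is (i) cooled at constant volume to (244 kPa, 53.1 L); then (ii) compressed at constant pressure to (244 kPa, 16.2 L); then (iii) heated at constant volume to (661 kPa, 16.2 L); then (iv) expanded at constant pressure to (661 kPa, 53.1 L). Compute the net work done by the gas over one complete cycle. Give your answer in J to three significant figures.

Constant-volume legs do no work.
W(ii) = (244)(16.2 − 53.1) = -9004 J; W(iv) = (661)(53.1 − 16.2) = 24391 J.
W_net = -9004 + 24391 = 15387 J (the clockwise enclosed area).

W_net ≈ 15400 J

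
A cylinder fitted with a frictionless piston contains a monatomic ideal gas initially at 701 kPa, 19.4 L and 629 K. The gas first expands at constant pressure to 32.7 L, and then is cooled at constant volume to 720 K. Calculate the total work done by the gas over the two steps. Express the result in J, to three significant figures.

W_total ≈ 9320 J

Step 1 (isobaric): W = PΔV = (701 kPa)(32.7 − 19.4 L) = 9323 J.
Step 2 (isochoric): W = 0 (constant volume).
W_total = 9323 + 0 = 9323 J.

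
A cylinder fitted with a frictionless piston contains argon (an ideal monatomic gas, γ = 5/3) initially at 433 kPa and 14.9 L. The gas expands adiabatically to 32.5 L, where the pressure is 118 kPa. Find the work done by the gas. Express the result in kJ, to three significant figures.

Adiabatic: W = (P₁V₁ − P₂V₂)/(γ − 1) with γ = 5/3.
P₁V₁ = 6452 J, P₂V₂ = 3835 J.
W = (6452 − 3835) / 0.6667 = 3925 J.

W ≈ 3.93 kJ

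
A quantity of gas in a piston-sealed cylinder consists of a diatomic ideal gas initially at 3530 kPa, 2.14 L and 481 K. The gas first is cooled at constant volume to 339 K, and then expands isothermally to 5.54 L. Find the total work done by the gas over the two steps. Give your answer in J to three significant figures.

Step 1 (isochoric): W = 0 (constant volume).
After step 1: P = 2488 kPa (V unchanged).
Step 2 (isothermal): W = P₁V₁ ln(V₂/V₁) = (5324) ln(5.54/2.14) = 5064 J.
W_total = 0 + 5064 = 5064 J.

W_total ≈ 5060 J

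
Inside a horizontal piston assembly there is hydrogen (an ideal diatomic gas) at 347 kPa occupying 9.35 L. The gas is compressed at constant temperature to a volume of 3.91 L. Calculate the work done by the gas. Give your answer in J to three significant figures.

Isothermal: W = nRT ln(V₂/V₁) = P₁V₁ ln(V₂/V₁).
P₁V₁ = (347 kPa)(9.35 L) = 3244 J.
W = 3244 × ln(3.91/9.35) = 3244 × -0.8718
W_by_gas = -2829 J.

W ≈ -2830 J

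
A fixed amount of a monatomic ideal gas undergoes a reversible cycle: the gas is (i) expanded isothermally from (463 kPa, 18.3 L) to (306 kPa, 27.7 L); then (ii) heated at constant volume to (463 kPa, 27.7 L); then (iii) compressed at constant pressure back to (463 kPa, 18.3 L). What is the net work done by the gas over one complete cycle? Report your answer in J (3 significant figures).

W_net ≈ -840 J

Leg (i): W = PᵢVᵢ ln(V_f/Vᵢ) = (8473) ln(27.7/18.3) = 3512 J.
Leg (ii): W = 0.
Leg (iii): W = PΔV = (463)(18.3 − 27.7) = -4352 J.
W_net = 3512 − 4352 = -839.9 J.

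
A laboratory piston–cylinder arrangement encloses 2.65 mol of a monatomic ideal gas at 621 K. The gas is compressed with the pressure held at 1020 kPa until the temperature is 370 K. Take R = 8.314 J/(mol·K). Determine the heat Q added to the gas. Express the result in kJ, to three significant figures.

Isobaric: W = nRΔT = (2.65)(8.314)(-251) = -5530 J.
ΔU = nCᵥΔT with Cᵥ = 3R/2: ΔU = (2.65)(12.47)(-251) = -8295 J.
Q = ΔU + W = -8295 − 5530 = -13825 J.

Q ≈ -13.8 kJ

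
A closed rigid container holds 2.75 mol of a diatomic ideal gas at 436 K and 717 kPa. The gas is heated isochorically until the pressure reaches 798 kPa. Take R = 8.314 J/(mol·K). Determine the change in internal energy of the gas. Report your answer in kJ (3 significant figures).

Constant volume ⇒ W = 0, so Q = ΔU = nCᵥΔT with Cᵥ = 5R/2 = 20.79 J/(mol·K).
At constant V, T₂/T₁ = P₂/P₁ ⇒ ΔT = T₁(P₂/P₁ − 1) = 436·(798/717 − 1) = 49.26 K.
ΔU = (2.75)(20.79)(49.26) = 2815 J.

ΔU ≈ 2.82 kJ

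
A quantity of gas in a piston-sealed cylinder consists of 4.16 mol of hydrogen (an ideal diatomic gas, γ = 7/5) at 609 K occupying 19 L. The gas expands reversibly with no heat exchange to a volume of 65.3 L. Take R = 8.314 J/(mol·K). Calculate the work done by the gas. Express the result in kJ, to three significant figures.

W ≈ 20.5 kJ

Adiabatic: TV^(γ−1) = const with γ = 7/5.
T₂ = T₁ (V₁/V₂)^(γ−1) = 609 × (19/65.3)^0.4 = 609 × 0.6103 = 371.7 K.
W_by = nCᵥ(T₁ − T₂) = (4.16)(20.79)(609 − 371.7) = 20521 J.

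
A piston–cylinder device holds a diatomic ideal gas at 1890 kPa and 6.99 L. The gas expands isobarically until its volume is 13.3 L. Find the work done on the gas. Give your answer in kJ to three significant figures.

Isobaric: W = P ΔV.
W = (1890 kPa)(13.3 − 6.99 L) = (1890)(6.31) = 11926 J.
Work on gas = −W_by = -11926 J.

W ≈ -11.9 kJ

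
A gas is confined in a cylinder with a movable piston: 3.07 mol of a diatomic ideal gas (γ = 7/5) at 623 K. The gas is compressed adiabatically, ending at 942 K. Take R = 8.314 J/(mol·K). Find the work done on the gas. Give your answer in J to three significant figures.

W ≈ 20400 J

Adiabatic ⇒ Q = 0, so W_by = −ΔU = nCᵥ(T₁ − T₂).
Cᵥ = 5R/2 = 20.79 J/(mol·K).
W = (3.07)(20.79)(623 − 942) = -20355 J.
Work on gas = −W_by = 20355 J.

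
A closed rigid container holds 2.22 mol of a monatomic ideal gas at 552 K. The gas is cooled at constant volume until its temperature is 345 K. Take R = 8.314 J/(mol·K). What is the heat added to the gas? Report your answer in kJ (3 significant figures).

Constant volume ⇒ W = 0, so Q = ΔU = nCᵥΔT with Cᵥ = 3R/2 = 12.47 J/(mol·K).
ΔU = (2.22)(12.47)(345 − 552) = -5731 J.

Q ≈ -5.73 kJ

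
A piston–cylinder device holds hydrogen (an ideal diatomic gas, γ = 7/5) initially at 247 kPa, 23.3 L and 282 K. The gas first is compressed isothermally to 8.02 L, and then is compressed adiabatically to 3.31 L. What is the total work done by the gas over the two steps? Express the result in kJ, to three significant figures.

Step 1 (isothermal): W = P₁V₁ ln(V₂/V₁) = (5755) ln(8.02/23.3) = -6138 J.
After step 1: P = 717.6 kPa, V = 8.02 L, T = 282 K.
Step 2 (adiabatic): W = (P₁V₁ − P₂V₂)/(γ−1) = (5755 − 8200)/0.4 = -6111 J.
W_total = -6138 − 6111 = -12249 J.

W_total ≈ -12.2 kJ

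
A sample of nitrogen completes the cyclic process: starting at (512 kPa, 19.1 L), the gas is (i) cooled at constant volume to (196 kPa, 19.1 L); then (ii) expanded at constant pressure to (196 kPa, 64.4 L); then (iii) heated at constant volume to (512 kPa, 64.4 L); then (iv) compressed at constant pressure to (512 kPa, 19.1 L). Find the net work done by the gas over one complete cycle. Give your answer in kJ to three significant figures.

W_net ≈ -14.3 kJ

Constant-volume legs do no work.
W(ii) = (196)(64.4 − 19.1) = 8879 J; W(iv) = (512)(19.1 − 64.4) = -23194 J.
W_net = 8879 − 23194 = -14315 J (the counter-clockwise enclosed area).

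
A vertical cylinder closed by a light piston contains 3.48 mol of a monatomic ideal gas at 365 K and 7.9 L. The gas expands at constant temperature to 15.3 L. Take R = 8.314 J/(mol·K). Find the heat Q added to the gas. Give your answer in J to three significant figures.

Isothermal ⇒ ΔU = 0, so Q = W = nRT ln(V₂/V₁).
Q = (3.48)(8.314)(365) ln(15.3/7.9) = 10560 × 0.661 = 6980 J.

Q ≈ 6980 J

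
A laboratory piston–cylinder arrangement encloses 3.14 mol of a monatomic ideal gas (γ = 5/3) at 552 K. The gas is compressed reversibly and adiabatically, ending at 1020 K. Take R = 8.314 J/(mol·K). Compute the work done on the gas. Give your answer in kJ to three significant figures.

Adiabatic ⇒ Q = 0, so W_by = −ΔU = nCᵥ(T₁ − T₂).
Cᵥ = 3R/2 = 12.47 J/(mol·K).
W = (3.14)(12.47)(552 − 1020) = -18326 J.
Work on gas = −W_by = 18326 J.

W ≈ 18.3 kJ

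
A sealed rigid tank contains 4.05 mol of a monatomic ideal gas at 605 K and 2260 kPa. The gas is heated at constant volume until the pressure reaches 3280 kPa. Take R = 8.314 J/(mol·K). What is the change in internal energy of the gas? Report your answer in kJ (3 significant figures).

ΔU ≈ 13.8 kJ

Constant volume ⇒ W = 0, so Q = ΔU = nCᵥΔT with Cᵥ = 3R/2 = 12.47 J/(mol·K).
At constant V, T₂/T₁ = P₂/P₁ ⇒ ΔT = T₁(P₂/P₁ − 1) = 605·(3280/2260 − 1) = 273.1 K.
ΔU = (4.05)(12.47)(273.1) = 13791 J.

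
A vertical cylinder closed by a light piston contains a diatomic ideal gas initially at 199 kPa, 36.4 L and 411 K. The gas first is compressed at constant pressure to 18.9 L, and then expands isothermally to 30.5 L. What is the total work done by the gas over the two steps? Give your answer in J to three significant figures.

W_total ≈ -1680 J

Step 1 (isobaric): W = PΔV = (199 kPa)(18.9 − 36.4 L) = -3482 J.
After step 1: P = 199 kPa, V = 18.9 L, T = 213.4 K.
Step 2 (isothermal): W = P₁V₁ ln(V₂/V₁) = (3761) ln(30.5/18.9) = 1800 J.
W_total = -3482 + 1800 = -1683 J.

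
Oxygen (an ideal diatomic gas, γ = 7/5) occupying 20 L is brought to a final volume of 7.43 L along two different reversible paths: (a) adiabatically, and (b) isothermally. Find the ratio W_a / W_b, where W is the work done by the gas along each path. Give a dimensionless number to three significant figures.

W_a / W_b ≈ 1.23

Path (a) adiabatic: W = P₁V₁(1 − (V₁/V₂)^(γ−1))/(γ−1) → W_a/(P₁V₁) = -1.215.
Path (b) isothermal: W = P₁V₁ ln(V₂/V₁) → W_b/(P₁V₁) = -0.9902.
W_a / W_b = -1.215 / -0.9902 = 1.227.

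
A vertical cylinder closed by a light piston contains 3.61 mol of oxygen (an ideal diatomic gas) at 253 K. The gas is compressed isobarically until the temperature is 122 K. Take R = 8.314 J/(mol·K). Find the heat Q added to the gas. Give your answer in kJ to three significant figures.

Isobaric: W = nRΔT = (3.61)(8.314)(-131) = -3932 J.
ΔU = nCᵥΔT with Cᵥ = 5R/2: ΔU = (3.61)(20.79)(-131) = -9829 J.
Q = ΔU + W = -9829 − 3932 = -13761 J.

Q ≈ -13.8 kJ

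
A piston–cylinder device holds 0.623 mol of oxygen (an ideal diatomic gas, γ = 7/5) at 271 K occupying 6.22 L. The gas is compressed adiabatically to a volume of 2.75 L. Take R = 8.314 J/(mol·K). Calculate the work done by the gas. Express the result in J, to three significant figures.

W ≈ -1350 J

Adiabatic: TV^(γ−1) = const with γ = 7/5.
T₂ = T₁ (V₁/V₂)^(γ−1) = 271 × (6.22/2.75)^0.4 = 271 × 1.386 = 375.6 K.
W_by = nCᵥ(T₁ − T₂) = (0.623)(20.79)(271 − 375.6) = -1355 J.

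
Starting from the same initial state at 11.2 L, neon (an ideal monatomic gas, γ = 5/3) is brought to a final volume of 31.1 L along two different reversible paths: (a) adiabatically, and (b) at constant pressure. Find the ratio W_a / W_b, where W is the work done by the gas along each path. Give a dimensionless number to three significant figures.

Path (a) adiabatic: W = P₁V₁(1 − (V₁/V₂)^(γ−1))/(γ−1) → W_a/(P₁V₁) = 0.7407.
Path (b) isobaric: W = P₁(V₂ − V₁) → W_b/(P₁V₁) = 1.777.
W_a / W_b = 0.7407 / 1.777 = 0.4169.

W_a / W_b ≈ 0.417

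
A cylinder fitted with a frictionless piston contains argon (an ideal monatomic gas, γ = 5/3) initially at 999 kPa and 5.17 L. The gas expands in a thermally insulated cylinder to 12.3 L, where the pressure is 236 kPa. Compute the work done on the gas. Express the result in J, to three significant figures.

Adiabatic: W = (P₁V₁ − P₂V₂)/(γ − 1) with γ = 5/3.
P₁V₁ = 5165 J, P₂V₂ = 2903 J.
W = (5165 − 2903) / 0.6667 = 3393 J.
Work on gas = −W_by = -3393 J.

W ≈ -3390 J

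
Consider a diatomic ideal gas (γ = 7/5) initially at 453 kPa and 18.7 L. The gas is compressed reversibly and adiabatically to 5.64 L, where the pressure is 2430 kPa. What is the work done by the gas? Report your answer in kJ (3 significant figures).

Adiabatic: W = (P₁V₁ − P₂V₂)/(γ − 1) with γ = 7/5.
P₁V₁ = 8471 J, P₂V₂ = 13705 J.
W = (8471 − 13705) / 0.4 = -13085 J.

W ≈ -13.1 kJ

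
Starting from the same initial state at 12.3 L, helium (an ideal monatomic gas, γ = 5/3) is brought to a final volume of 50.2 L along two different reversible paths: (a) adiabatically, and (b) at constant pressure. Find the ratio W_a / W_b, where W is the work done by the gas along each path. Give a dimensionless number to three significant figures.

W_a / W_b ≈ 0.296

Path (a) adiabatic: W = P₁V₁(1 − (V₁/V₂)^(γ−1))/(γ−1) → W_a/(P₁V₁) = 0.9127.
Path (b) isobaric: W = P₁(V₂ − V₁) → W_b/(P₁V₁) = 3.081.
W_a / W_b = 0.9127 / 3.081 = 0.2962.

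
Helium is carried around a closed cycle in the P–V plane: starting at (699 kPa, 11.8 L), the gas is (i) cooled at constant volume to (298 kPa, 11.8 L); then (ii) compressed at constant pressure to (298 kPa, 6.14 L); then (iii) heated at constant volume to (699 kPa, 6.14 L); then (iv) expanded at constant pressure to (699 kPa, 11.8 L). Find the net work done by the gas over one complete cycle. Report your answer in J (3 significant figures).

Constant-volume legs do no work.
W(ii) = (298)(6.14 − 11.8) = -1687 J; W(iv) = (699)(11.8 − 6.14) = 3956 J.
W_net = -1687 + 3956 = 2270 J (the clockwise enclosed area).

W_net ≈ 2270 J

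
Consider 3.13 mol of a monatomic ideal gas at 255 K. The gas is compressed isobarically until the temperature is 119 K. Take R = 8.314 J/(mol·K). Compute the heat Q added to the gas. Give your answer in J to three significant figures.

Isobaric: W = nRΔT = (3.13)(8.314)(-136) = -3539 J.
ΔU = nCᵥΔT with Cᵥ = 3R/2: ΔU = (3.13)(12.47)(-136) = -5309 J.
Q = ΔU + W = -5309 − 3539 = -8848 J.

Q ≈ -8850 J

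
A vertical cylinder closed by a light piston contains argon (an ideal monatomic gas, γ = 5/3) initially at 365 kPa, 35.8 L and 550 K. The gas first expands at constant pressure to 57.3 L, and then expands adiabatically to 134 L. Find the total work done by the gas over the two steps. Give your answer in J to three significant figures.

W_total ≈ 21400 J

Step 1 (isobaric): W = PΔV = (365 kPa)(57.3 − 35.8 L) = 7848 J.
After step 1: P = 365 kPa, V = 57.3 L, T = 880.3 K.
Step 2 (adiabatic): W = (P₁V₁ − P₂V₂)/(γ−1) = (20914 − 11871)/0.667 = 13566 J.
W_total = 7848 + 13566 = 21413 J.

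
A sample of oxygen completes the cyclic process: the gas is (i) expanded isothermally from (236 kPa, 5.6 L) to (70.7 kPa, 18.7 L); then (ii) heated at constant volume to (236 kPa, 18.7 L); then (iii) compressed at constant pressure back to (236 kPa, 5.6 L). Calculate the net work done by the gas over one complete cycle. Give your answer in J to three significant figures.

W_net ≈ -1500 J

Leg (i): W = PᵢVᵢ ln(V_f/Vᵢ) = (1322) ln(18.7/5.6) = 1594 J.
Leg (ii): W = 0.
Leg (iii): W = PΔV = (236)(5.6 − 18.7) = -3092 J.
W_net = 1594 − 3092 = -1498 J.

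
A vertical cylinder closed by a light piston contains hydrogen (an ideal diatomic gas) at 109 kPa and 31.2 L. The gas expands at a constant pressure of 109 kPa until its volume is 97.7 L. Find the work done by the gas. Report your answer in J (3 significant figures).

W ≈ 7250 J

Isobaric: W = P ΔV.
W = (109 kPa)(97.7 − 31.2 L) = (109)(66.5) = 7248 J.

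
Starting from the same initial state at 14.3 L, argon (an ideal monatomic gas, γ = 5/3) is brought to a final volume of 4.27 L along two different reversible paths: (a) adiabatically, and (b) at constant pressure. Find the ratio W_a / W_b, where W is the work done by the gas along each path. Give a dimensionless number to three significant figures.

Path (a) adiabatic: W = P₁V₁(1 − (V₁/V₂)^(γ−1))/(γ−1) → W_a/(P₁V₁) = -1.858.
Path (b) isobaric: W = P₁(V₂ − V₁) → W_b/(P₁V₁) = -0.7014.
W_a / W_b = -1.858 / -0.7014 = 2.648.

W_a / W_b ≈ 2.65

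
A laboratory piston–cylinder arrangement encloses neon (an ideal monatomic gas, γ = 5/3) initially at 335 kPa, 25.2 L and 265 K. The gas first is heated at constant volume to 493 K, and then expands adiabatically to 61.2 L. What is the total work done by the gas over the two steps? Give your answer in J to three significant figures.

Step 1 (isochoric): W = 0 (constant volume).
After step 1: P = 623.2 kPa (V unchanged).
Step 2 (adiabatic): W = (P₁V₁ − P₂V₂)/(γ−1) = (15705 − 8693)/0.667 = 10519 J.
W_total = 0 + 10519 = 10519 J.

W_total ≈ 10500 J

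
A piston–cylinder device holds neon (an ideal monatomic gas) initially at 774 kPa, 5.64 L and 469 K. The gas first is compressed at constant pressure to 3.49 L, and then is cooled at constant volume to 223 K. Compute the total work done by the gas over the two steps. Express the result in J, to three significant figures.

Step 1 (isobaric): W = PΔV = (774 kPa)(3.49 − 5.64 L) = -1664 J.
Step 2 (isochoric): W = 0 (constant volume).
W_total = -1664 + 0 = -1664 J.

W_total ≈ -1660 J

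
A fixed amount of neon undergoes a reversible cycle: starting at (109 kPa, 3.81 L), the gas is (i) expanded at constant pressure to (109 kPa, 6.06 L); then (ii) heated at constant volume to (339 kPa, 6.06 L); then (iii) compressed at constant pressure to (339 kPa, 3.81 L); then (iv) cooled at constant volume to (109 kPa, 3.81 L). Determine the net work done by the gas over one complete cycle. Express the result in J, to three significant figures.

Constant-volume legs do no work.
W(i) = (109)(6.06 − 3.81) = 245.2 J; W(iii) = (339)(3.81 − 6.06) = -762.7 J.
W_net = 245.2 − 762.7 = -517.5 J (the counter-clockwise enclosed area).

W_net ≈ -518 J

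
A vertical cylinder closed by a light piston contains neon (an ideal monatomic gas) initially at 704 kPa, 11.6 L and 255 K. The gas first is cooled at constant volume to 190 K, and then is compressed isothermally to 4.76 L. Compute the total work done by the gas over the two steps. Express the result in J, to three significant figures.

W_total ≈ -5420 J

Step 1 (isochoric): W = 0 (constant volume).
After step 1: P = 524.5 kPa (V unchanged).
Step 2 (isothermal): W = P₁V₁ ln(V₂/V₁) = (6085) ln(4.76/11.6) = -5420 J.
W_total = 0 − 5420 = -5420 J.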